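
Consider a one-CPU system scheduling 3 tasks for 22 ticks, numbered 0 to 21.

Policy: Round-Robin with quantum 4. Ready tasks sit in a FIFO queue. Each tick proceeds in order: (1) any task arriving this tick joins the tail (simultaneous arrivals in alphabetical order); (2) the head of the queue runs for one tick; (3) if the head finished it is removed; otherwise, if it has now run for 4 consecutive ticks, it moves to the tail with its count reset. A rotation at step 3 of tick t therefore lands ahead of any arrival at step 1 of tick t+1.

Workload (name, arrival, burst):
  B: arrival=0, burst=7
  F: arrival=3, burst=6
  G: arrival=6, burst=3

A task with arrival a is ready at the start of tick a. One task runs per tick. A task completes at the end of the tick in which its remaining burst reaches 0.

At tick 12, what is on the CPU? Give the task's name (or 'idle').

t=0: queue=[B] q_used=0 → run B
t=1: queue=[B] q_used=1 → run B
t=2: queue=[B] q_used=2 → run B
t=3: queue=[B,F] q_used=3 → run B
t=4: queue=[F,B] q_used=0 → run F
t=5: queue=[F,B] q_used=1 → run F
t=6: queue=[F,B,G] q_used=2 → run F
t=7: queue=[F,B,G] q_used=3 → run F
t=8: queue=[B,G,F] q_used=0 → run B
t=9: queue=[B,G,F] q_used=1 → run B
t=10: queue=[B,G,F] q_used=2 → run B
t=11: queue=[G,F] q_used=0 → run G
t=12: queue=[G,F] q_used=1 → run G
t=13: queue=[G,F] q_used=2 → run G
t=14: queue=[F] q_used=0 → run F
t=15: queue=[F] q_used=1 → run F
t=16: (idle)
t=17: (idle)
t=18: (idle)
t=19: (idle)
t=20: (idle)
t=21: (idle)

running at tick 12 = G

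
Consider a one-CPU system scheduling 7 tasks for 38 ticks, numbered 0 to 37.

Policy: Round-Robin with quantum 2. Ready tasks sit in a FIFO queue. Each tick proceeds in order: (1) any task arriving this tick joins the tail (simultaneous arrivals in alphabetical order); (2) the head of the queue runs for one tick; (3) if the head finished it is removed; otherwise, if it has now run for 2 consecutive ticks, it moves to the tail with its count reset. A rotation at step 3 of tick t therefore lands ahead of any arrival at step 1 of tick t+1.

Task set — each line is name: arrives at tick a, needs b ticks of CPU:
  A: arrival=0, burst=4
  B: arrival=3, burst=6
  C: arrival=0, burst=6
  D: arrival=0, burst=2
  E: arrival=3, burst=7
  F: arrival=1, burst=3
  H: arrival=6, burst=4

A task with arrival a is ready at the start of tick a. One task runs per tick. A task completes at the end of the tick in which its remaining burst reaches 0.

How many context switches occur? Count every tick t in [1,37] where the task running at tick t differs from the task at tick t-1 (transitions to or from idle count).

context switches = 16

t=0: queue=[A,C,D] q_used=0 → run A
t=1: queue=[A,C,D,F] q_used=1 → run A
t=2: queue=[C,D,F,A] q_used=0 → run C
t=3: queue=[C,D,F,A,B,E] q_used=1 → run C
t=4: queue=[D,F,A,B,E,C] q_used=0 → run D
t=5: queue=[D,F,A,B,E,C] q_used=1 → run D
t=6: queue=[F,A,B,E,C,H] q_used=0 → run F
t=7: queue=[F,A,B,E,C,H] q_used=1 → run F
t=8: queue=[A,B,E,C,H,F] q_used=0 → run A
t=9: queue=[A,B,E,C,H,F] q_used=1 → run A
t=10: queue=[B,E,C,H,F] q_used=0 → run B
t=11: queue=[B,E,C,H,F] q_used=1 → run B
t=12: queue=[E,C,H,F,B] q_used=0 → run E
t=13: queue=[E,C,H,F,B] q_used=1 → run E
t=14: queue=[C,H,F,B,E] q_used=0 → run C
t=15: queue=[C,H,F,B,E] q_used=1 → run C
t=16: queue=[H,F,B,E,C] q_used=0 → run H
t=17: queue=[H,F,B,E,C] q_used=1 → run H
t=18: queue=[F,B,E,C,H] q_used=0 → run F
t=19: queue=[B,E,C,H] q_used=0 → run B
t=20: queue=[B,E,C,H] q_used=1 → run B
t=21: queue=[E,C,H,B] q_used=0 → run E
t=22: queue=[E,C,H,B] q_used=1 → run E
t=23: queue=[C,H,B,E] q_used=0 → run C
t=24: queue=[C,H,B,E] q_used=1 → run C
t=25: queue=[H,B,E] q_used=0 → run H
t=26: queue=[H,B,E] q_used=1 → run H
t=27: queue=[B,E] q_used=0 → run B
t=28: queue=[B,E] q_used=1 → run B
t=29: queue=[E] q_used=0 → run E
t=30: queue=[E] q_used=1 → run E
t=31: queue=[E] q_used=0 → run E
t=32: (idle)
t=33: (idle)
t=34: (idle)
t=35: (idle)
t=36: (idle)
t=37: (idle)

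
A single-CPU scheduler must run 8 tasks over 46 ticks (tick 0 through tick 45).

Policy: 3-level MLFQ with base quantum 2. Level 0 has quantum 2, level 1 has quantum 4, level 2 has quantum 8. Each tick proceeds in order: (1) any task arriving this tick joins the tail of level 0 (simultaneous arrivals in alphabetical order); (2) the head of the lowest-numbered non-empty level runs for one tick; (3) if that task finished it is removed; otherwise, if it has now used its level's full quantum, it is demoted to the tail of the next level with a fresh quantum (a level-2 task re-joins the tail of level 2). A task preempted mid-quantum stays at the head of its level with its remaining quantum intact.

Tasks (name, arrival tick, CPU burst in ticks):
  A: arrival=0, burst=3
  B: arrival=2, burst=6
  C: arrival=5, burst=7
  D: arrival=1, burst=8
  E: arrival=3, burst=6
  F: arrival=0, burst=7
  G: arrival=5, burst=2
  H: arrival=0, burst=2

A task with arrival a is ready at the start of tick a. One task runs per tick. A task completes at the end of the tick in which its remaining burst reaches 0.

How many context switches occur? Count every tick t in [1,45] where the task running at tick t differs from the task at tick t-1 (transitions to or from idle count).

context switches = 17

t=0: L0/L1/L2 = AFH/-/- → run A
t=1: L0/L1/L2 = AFHD/-/- → run A
t=2: L0/L1/L2 = FHDB/A/- → run F
t=3: L0/L1/L2 = FHDBE/A/- → run F
t=4: L0/L1/L2 = HDBE/AF/- → run H
t=5: L0/L1/L2 = HDBECG/AF/- → run H
t=6: L0/L1/L2 = DBECG/AF/- → run D
t=7: L0/L1/L2 = DBECG/AF/- → run D
t=8: L0/L1/L2 = BECG/AFD/- → run B
t=9: L0/L1/L2 = BECG/AFD/- → run B
t=10: L0/L1/L2 = ECG/AFDB/- → run E
t=11: L0/L1/L2 = ECG/AFDB/- → run E
t=12: L0/L1/L2 = CG/AFDBE/- → run C
t=13: L0/L1/L2 = CG/AFDBE/- → run C
t=14: L0/L1/L2 = G/AFDBEC/- → run G
t=15: L0/L1/L2 = G/AFDBEC/- → run G
t=16: L0/L1/L2 = -/AFDBEC/- → run A
t=17: L0/L1/L2 = -/FDBEC/- → run F
t=18: L0/L1/L2 = -/FDBEC/- → run F
t=19: L0/L1/L2 = -/FDBEC/- → run F
t=20: L0/L1/L2 = -/FDBEC/- → run F
t=21: L0/L1/L2 = -/DBEC/F → run D
t=22: L0/L1/L2 = -/DBEC/F → run D
t=23: L0/L1/L2 = -/DBEC/F → run D
t=24: L0/L1/L2 = -/DBEC/F → run D
t=25: L0/L1/L2 = -/BEC/FD → run B
t=26: L0/L1/L2 = -/BEC/FD → run B
t=27: L0/L1/L2 = -/BEC/FD → run B
t=28: L0/L1/L2 = -/BEC/FD → run B
t=29: L0/L1/L2 = -/EC/FD → run E
t=30: L0/L1/L2 = -/EC/FD → run E
t=31: L0/L1/L2 = -/EC/FD → run E
t=32: L0/L1/L2 = -/EC/FD → run E
t=33: L0/L1/L2 = -/C/FD → run C
t=34: L0/L1/L2 = -/C/FD → run C
t=35: L0/L1/L2 = -/C/FD → run C
t=36: L0/L1/L2 = -/C/FD → run C
t=37: L0/L1/L2 = -/-/FDC → run F
t=38: L0/L1/L2 = -/-/DC → run D
t=39: L0/L1/L2 = -/-/DC → run D
t=40: L0/L1/L2 = -/-/C → run C
t=41: (idle)
t=42: (idle)
t=43: (idle)
t=44: (idle)
t=45: (idle)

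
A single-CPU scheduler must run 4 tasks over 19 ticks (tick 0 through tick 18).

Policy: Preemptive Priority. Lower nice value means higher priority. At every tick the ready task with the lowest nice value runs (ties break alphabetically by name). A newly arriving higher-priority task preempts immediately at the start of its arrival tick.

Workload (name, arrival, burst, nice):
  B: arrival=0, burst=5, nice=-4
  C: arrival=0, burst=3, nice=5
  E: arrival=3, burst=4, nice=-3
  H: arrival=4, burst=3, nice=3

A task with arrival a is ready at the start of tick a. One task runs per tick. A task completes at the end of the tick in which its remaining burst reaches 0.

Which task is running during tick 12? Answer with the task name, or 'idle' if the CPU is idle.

running at tick 12 = C

t=0: ready={B,C} → run B
t=1: ready={B,C} → run B
t=2: ready={B,C} → run B
t=3: ready={B,C,E} → run B
t=4: ready={B,C,E,H} → run B
t=5: ready={C,E,H} → run E
t=6: ready={C,E,H} → run E
t=7: ready={C,E,H} → run E
t=8: ready={C,E,H} → run E
t=9: ready={C,H} → run H
t=10: ready={C,H} → run H
t=11: ready={C,H} → run H
t=12: ready={C} → run C
t=13: ready={C} → run C
t=14: ready={C} → run C
t=15: (idle)
t=16: (idle)
t=17: (idle)
t=18: (idle)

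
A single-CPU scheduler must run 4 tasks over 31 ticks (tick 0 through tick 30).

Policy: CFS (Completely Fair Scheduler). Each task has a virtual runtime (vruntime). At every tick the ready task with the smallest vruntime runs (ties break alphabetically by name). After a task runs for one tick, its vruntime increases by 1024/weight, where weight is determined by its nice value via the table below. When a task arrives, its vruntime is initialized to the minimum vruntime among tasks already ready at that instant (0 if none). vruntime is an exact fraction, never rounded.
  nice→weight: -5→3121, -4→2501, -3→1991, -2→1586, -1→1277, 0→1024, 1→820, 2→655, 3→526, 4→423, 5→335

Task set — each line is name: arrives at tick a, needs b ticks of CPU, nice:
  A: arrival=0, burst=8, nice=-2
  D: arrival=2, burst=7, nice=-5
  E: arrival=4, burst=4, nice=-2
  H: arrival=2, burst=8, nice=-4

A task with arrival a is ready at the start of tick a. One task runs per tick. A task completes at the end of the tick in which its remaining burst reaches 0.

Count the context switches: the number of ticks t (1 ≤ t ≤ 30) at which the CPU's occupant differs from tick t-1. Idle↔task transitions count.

t=0: vr[A=0] → run A
t=1: vr[A=512/793] → run A
t=2: vr[A=1024/793 D=1024/793 H=1024/793] → run A
t=3: vr[A=1536/793 D=1024/793 H=1024/793] → run D
t=4: vr[A=1536/793 D=4007936/2474953 E=1024/793 H=1024/793] → run E
t=5: vr[A=1536/793 D=4007936/2474953 E=1536/793 H=1024/793] → run H
t=6: vr[A=1536/793 D=4007936/2474953 E=1536/793 H=55296/32513] → run D
t=7: vr[A=1536/793 D=4819968/2474953 E=1536/793 H=55296/32513] → run H
t=8: vr[A=1536/793 D=4819968/2474953 E=1536/793 H=68608/32513] → run A
t=9: vr[A=2048/793 D=4819968/2474953 E=1536/793 H=68608/32513] → run E
t=10: vr[A=2048/793 D=4819968/2474953 E=2048/793 H=68608/32513] → run D
t=11: vr[A=2048/793 D=5632000/2474953 E=2048/793 H=68608/32513] → run H
t=12: vr[A=2048/793 D=5632000/2474953 E=2048/793 H=81920/32513] → run D
t=13: vr[A=2048/793 D=6444032/2474953 E=2048/793 H=81920/32513] → run H
t=14: vr[A=2048/793 D=6444032/2474953 E=2048/793 H=95232/32513] → run A
t=15: vr[A=2560/793 D=6444032/2474953 E=2048/793 H=95232/32513] → run E
t=16: vr[A=2560/793 D=6444032/2474953 E=2560/793 H=95232/32513] → run D
t=17: vr[A=2560/793 D=7256064/2474953 E=2560/793 H=95232/32513] → run H
t=18: vr[A=2560/793 D=7256064/2474953 E=2560/793 H=108544/32513] → run D
t=19: vr[A=2560/793 D=8068096/2474953 E=2560/793 H=108544/32513] → run A
t=20: vr[A=3072/793 D=8068096/2474953 E=2560/793 H=108544/32513] → run E
t=21: vr[A=3072/793 D=8068096/2474953 H=108544/32513] → run D
t=22: vr[A=3072/793 H=108544/32513] → run H
t=23: vr[A=3072/793 H=121856/32513] → run H
t=24: vr[A=3072/793 H=135168/32513] → run A
t=25: vr[A=3584/793 H=135168/32513] → run H
t=26: vr[A=3584/793] → run A
t=27: (idle)
t=28: (idle)
t=29: (idle)
t=30: (idle)

context switches = 24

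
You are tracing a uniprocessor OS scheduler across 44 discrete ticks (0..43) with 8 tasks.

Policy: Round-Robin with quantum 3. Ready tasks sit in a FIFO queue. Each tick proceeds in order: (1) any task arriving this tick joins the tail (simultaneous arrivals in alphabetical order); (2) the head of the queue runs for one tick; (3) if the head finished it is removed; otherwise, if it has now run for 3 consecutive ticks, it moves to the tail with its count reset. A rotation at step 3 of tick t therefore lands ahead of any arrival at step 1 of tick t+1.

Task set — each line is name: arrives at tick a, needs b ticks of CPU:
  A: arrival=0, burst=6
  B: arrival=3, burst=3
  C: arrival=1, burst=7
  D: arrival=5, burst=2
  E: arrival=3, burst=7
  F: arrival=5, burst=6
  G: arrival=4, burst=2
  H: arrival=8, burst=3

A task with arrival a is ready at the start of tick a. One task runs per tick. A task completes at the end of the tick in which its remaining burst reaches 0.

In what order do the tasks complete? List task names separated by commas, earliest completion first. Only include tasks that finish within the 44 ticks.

t=0: queue=[A] q_used=0 → run A
t=1: queue=[A,C] q_used=1 → run A
t=2: queue=[A,C] q_used=2 → run A
t=3: queue=[C,A,B,E] q_used=0 → run C
t=4: queue=[C,A,B,E,G] q_used=1 → run C
t=5: queue=[C,A,B,E,G,D,F] q_used=2 → run C
t=6: queue=[A,B,E,G,D,F,C] q_used=0 → run A
t=7: queue=[A,B,E,G,D,F,C] q_used=1 → run A
t=8: queue=[A,B,E,G,D,F,C,H] q_used=2 → run A
t=9: queue=[B,E,G,D,F,C,H] q_used=0 → run B
t=10: queue=[B,E,G,D,F,C,H] q_used=1 → run B
t=11: queue=[B,E,G,D,F,C,H] q_used=2 → run B
t=12: queue=[E,G,D,F,C,H] q_used=0 → run E
t=13: queue=[E,G,D,F,C,H] q_used=1 → run E
t=14: queue=[E,G,D,F,C,H] q_used=2 → run E
t=15: queue=[G,D,F,C,H,E] q_used=0 → run G
t=16: queue=[G,D,F,C,H,E] q_used=1 → run G
t=17: queue=[D,F,C,H,E] q_used=0 → run D
t=18: queue=[D,F,C,H,E] q_used=1 → run D
t=19: queue=[F,C,H,E] q_used=0 → run F
t=20: queue=[F,C,H,E] q_used=1 → run F
t=21: queue=[F,C,H,E] q_used=2 → run F
t=22: queue=[C,H,E,F] q_used=0 → run C
t=23: queue=[C,H,E,F] q_used=1 → run C
t=24: queue=[C,H,E,F] q_used=2 → run C
t=25: queue=[H,E,F,C] q_used=0 → run H
t=26: queue=[H,E,F,C] q_used=1 → run H
t=27: queue=[H,E,F,C] q_used=2 → run H
t=28: queue=[E,F,C] q_used=0 → run E
t=29: queue=[E,F,C] q_used=1 → run E
t=30: queue=[E,F,C] q_used=2 → run E
t=31: queue=[F,C,E] q_used=0 → run F
t=32: queue=[F,C,E] q_used=1 → run F
t=33: queue=[F,C,E] q_used=2 → run F
t=34: queue=[C,E] q_used=0 → run C
t=35: queue=[E] q_used=0 → run E
t=36: (idle)
t=37: (idle)
t=38: (idle)
t=39: (idle)
t=40: (idle)
t=41: (idle)
t=42: (idle)
t=43: (idle)

completion order = A, B, G, D, H, F, C, E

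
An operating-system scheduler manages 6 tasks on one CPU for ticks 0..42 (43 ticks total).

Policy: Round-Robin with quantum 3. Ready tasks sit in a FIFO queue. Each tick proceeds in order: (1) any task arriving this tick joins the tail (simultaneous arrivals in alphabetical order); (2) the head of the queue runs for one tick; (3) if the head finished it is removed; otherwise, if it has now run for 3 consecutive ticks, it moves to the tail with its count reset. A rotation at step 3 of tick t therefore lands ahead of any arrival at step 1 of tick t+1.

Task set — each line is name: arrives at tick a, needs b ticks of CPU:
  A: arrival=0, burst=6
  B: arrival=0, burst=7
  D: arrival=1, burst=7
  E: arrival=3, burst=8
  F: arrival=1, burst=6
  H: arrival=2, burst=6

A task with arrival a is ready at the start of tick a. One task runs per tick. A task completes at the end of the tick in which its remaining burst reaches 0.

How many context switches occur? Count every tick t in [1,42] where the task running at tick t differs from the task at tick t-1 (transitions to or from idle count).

t=0: queue=[A,B] q_used=0 → run A
t=1: queue=[A,B,D,F] q_used=1 → run A
t=2: queue=[A,B,D,F,H] q_used=2 → run A
t=3: queue=[B,D,F,H,A,E] q_used=0 → run B
t=4: queue=[B,D,F,H,A,E] q_used=1 → run B
t=5: queue=[B,D,F,H,A,E] q_used=2 → run B
t=6: queue=[D,F,H,A,E,B] q_used=0 → run D
t=7: queue=[D,F,H,A,E,B] q_used=1 → run D
t=8: queue=[D,F,H,A,E,B] q_used=2 → run D
t=9: queue=[F,H,A,E,B,D] q_used=0 → run F
t=10: queue=[F,H,A,E,B,D] q_used=1 → run F
t=11: queue=[F,H,A,E,B,D] q_used=2 → run F
t=12: queue=[H,A,E,B,D,F] q_used=0 → run H
t=13: queue=[H,A,E,B,D,F] q_used=1 → run H
t=14: queue=[H,A,E,B,D,F] q_used=2 → run H
t=15: queue=[A,E,B,D,F,H] q_used=0 → run A
t=16: queue=[A,E,B,D,F,H] q_used=1 → run A
t=17: queue=[A,E,B,D,F,H] q_used=2 → run A
t=18: queue=[E,B,D,F,H] q_used=0 → run E
t=19: queue=[E,B,D,F,H] q_used=1 → run E
t=20: queue=[E,B,D,F,H] q_used=2 → run E
t=21: queue=[B,D,F,H,E] q_used=0 → run B
t=22: queue=[B,D,F,H,E] q_used=1 → run B
t=23: queue=[B,D,F,H,E] q_used=2 → run B
t=24: queue=[D,F,H,E,B] q_used=0 → run D
t=25: queue=[D,F,H,E,B] q_used=1 → run D
t=26: queue=[D,F,H,E,B] q_used=2 → run D
t=27: queue=[F,H,E,B,D] q_used=0 → run F
t=28: queue=[F,H,E,B,D] q_used=1 → run F
t=29: queue=[F,H,E,B,D] q_used=2 → run F
t=30: queue=[H,E,B,D] q_used=0 → run H
t=31: queue=[H,E,B,D] q_used=1 → run H
t=32: queue=[H,E,B,D] q_used=2 → run H
t=33: queue=[E,B,D] q_used=0 → run E
t=34: queue=[E,B,D] q_used=1 → run E
t=35: queue=[E,B,D] q_used=2 → run E
t=36: queue=[B,D,E] q_used=0 → run B
t=37: queue=[D,E] q_used=0 → run D
t=38: queue=[E] q_used=0 → run E
t=39: queue=[E] q_used=1 → run E
t=40: (idle)
t=41: (idle)
t=42: (idle)

context switches = 15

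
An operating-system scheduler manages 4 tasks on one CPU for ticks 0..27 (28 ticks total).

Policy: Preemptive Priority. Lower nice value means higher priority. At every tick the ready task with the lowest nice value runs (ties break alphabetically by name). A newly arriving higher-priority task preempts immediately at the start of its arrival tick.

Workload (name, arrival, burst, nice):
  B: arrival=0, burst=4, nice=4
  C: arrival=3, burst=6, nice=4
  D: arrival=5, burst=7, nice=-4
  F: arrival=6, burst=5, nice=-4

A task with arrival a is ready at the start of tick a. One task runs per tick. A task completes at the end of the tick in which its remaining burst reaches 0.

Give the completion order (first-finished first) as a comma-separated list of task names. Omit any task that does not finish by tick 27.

completion order = B, D, F, C

t=0: ready={B} → run B
t=1: ready={B} → run B
t=2: ready={B} → run B
t=3: ready={B,C} → run B
t=4: ready={C} → run C
t=5: ready={C,D} → run D
t=6: ready={C,D,F} → run D
t=7: ready={C,D,F} → run D
t=8: ready={C,D,F} → run D
t=9: ready={C,D,F} → run D
t=10: ready={C,D,F} → run D
t=11: ready={C,D,F} → run D
t=12: ready={C,F} → run F
t=13: ready={C,F} → run F
t=14: ready={C,F} → run F
t=15: ready={C,F} → run F
t=16: ready={C,F} → run F
t=17: ready={C} → run C
t=18: ready={C} → run C
t=19: ready={C} → run C
t=20: ready={C} → run C
t=21: ready={C} → run C
t=22: (idle)
t=23: (idle)
t=24: (idle)
t=25: (idle)
t=26: (idle)
t=27: (idle)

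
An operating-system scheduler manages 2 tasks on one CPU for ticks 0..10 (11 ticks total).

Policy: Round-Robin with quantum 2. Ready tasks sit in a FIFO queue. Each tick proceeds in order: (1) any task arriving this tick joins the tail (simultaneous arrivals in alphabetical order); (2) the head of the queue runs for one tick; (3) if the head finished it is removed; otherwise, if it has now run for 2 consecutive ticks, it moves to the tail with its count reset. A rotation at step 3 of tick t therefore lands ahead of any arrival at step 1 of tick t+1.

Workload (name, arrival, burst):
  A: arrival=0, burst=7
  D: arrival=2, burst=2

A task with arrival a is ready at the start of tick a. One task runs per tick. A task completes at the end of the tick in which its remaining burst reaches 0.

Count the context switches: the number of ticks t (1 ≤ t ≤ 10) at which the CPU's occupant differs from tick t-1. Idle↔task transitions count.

context switches = 3

t=0: queue=[A] q_used=0 → run A
t=1: queue=[A] q_used=1 → run A
t=2: queue=[A,D] q_used=0 → run A
t=3: queue=[A,D] q_used=1 → run A
t=4: queue=[D,A] q_used=0 → run D
t=5: queue=[D,A] q_used=1 → run D
t=6: queue=[A] q_used=0 → run A
t=7: queue=[A] q_used=1 → run A
t=8: queue=[A] q_used=0 → run A
t=9: (idle)
t=10: (idle)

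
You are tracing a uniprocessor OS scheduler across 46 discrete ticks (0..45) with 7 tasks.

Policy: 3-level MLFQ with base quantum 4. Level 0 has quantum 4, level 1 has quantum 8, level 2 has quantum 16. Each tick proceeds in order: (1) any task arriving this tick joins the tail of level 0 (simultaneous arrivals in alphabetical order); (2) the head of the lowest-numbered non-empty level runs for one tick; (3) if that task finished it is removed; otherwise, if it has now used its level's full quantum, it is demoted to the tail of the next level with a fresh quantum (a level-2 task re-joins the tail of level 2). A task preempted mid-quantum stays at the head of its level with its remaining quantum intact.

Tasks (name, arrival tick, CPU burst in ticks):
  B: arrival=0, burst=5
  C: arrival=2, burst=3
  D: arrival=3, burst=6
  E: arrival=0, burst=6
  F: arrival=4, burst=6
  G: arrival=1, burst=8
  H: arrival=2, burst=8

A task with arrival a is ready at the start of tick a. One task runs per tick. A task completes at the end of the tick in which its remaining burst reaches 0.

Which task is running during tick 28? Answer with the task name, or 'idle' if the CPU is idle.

t=0: L0/L1/L2 = BE/-/- → run B
t=1: L0/L1/L2 = BEG/-/- → run B
t=2: L0/L1/L2 = BEGCH/-/- → run B
t=3: L0/L1/L2 = BEGCHD/-/- → run B
t=4: L0/L1/L2 = EGCHDF/B/- → run E
t=5: L0/L1/L2 = EGCHDF/B/- → run E
t=6: L0/L1/L2 = EGCHDF/B/- → run E
t=7: L0/L1/L2 = EGCHDF/B/- → run E
t=8: L0/L1/L2 = GCHDF/BE/- → run G
t=9: L0/L1/L2 = GCHDF/BE/- → run G
t=10: L0/L1/L2 = GCHDF/BE/- → run G
t=11: L0/L1/L2 = GCHDF/BE/- → run G
t=12: L0/L1/L2 = CHDF/BEG/- → run C
t=13: L0/L1/L2 = CHDF/BEG/- → run C
t=14: L0/L1/L2 = CHDF/BEG/- → run C
t=15: L0/L1/L2 = HDF/BEG/- → run H
t=16: L0/L1/L2 = HDF/BEG/- → run H
t=17: L0/L1/L2 = HDF/BEG/- → run H
t=18: L0/L1/L2 = HDF/BEG/- → run H
t=19: L0/L1/L2 = DF/BEGH/- → run D
t=20: L0/L1/L2 = DF/BEGH/- → run D
t=21: L0/L1/L2 = DF/BEGH/- → run D
t=22: L0/L1/L2 = DF/BEGH/- → run D
t=23: L0/L1/L2 = F/BEGHD/- → run F
t=24: L0/L1/L2 = F/BEGHD/- → run F
t=25: L0/L1/L2 = F/BEGHD/- → run F
t=26: L0/L1/L2 = F/BEGHD/- → run F
t=27: L0/L1/L2 = -/BEGHDF/- → run B
t=28: L0/L1/L2 = -/EGHDF/- → run E
t=29: L0/L1/L2 = -/EGHDF/- → run E
t=30: L0/L1/L2 = -/GHDF/- → run G
t=31: L0/L1/L2 = -/GHDF/- → run G
t=32: L0/L1/L2 = -/GHDF/- → run G
t=33: L0/L1/L2 = -/GHDF/- → run G
t=34: L0/L1/L2 = -/HDF/- → run H
t=35: L0/L1/L2 = -/HDF/- → run H
t=36: L0/L1/L2 = -/HDF/- → run H
t=37: L0/L1/L2 = -/HDF/- → run H
t=38: L0/L1/L2 = -/DF/- → run D
t=39: L0/L1/L2 = -/DF/- → run D
t=40: L0/L1/L2 = -/F/- → run F
t=41: L0/L1/L2 = -/F/- → run F
t=42: (idle)
t=43: (idle)
t=44: (idle)
t=45: (idle)

running at tick 28 = E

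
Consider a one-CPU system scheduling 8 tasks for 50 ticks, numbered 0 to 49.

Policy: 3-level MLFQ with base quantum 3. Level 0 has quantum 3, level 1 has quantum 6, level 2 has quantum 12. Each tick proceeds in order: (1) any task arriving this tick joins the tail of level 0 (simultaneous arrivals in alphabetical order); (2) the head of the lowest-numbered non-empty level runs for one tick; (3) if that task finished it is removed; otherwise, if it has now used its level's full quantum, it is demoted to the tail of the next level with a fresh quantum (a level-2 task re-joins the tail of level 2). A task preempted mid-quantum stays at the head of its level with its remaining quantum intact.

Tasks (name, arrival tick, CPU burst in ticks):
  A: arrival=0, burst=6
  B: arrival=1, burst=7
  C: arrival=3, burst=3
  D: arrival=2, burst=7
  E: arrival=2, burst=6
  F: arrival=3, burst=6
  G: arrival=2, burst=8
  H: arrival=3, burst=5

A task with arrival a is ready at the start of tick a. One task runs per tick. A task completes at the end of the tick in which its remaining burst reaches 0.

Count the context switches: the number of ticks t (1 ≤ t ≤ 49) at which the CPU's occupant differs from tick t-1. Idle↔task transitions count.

t=0: L0/L1/L2 = A/-/- → run A
t=1: L0/L1/L2 = AB/-/- → run A
t=2: L0/L1/L2 = ABDEG/-/- → run A
t=3: L0/L1/L2 = BDEGCFH/A/- → run B
t=4: L0/L1/L2 = BDEGCFH/A/- → run B
t=5: L0/L1/L2 = BDEGCFH/A/- → run B
t=6: L0/L1/L2 = DEGCFH/AB/- → run D
t=7: L0/L1/L2 = DEGCFH/AB/- → run D
t=8: L0/L1/L2 = DEGCFH/AB/- → run D
t=9: L0/L1/L2 = EGCFH/ABD/- → run E
t=10: L0/L1/L2 = EGCFH/ABD/- → run E
t=11: L0/L1/L2 = EGCFH/ABD/- → run E
t=12: L0/L1/L2 = GCFH/ABDE/- → run G
t=13: L0/L1/L2 = GCFH/ABDE/- → run G
t=14: L0/L1/L2 = GCFH/ABDE/- → run G
t=15: L0/L1/L2 = CFH/ABDEG/- → run C
t=16: L0/L1/L2 = CFH/ABDEG/- → run C
t=17: L0/L1/L2 = CFH/ABDEG/- → run C
t=18: L0/L1/L2 = FH/ABDEG/- → run F
t=19: L0/L1/L2 = FH/ABDEG/- → run F
t=20: L0/L1/L2 = FH/ABDEG/- → run F
t=21: L0/L1/L2 = H/ABDEGF/- → run H
t=22: L0/L1/L2 = H/ABDEGF/- → run H
t=23: L0/L1/L2 = H/ABDEGF/- → run H
t=24: L0/L1/L2 = -/ABDEGFH/- → run A
t=25: L0/L1/L2 = -/ABDEGFH/- → run A
t=26: L0/L1/L2 = -/ABDEGFH/- → run A
t=27: L0/L1/L2 = -/BDEGFH/- → run B
t=28: L0/L1/L2 = -/BDEGFH/- → run B
t=29: L0/L1/L2 = -/BDEGFH/- → run B
t=30: L0/L1/L2 = -/BDEGFH/- → run B
t=31: L0/L1/L2 = -/DEGFH/- → run D
t=32: L0/L1/L2 = -/DEGFH/- → run D
t=33: L0/L1/L2 = -/DEGFH/- → run D
t=34: L0/L1/L2 = -/DEGFH/- → run D
t=35: L0/L1/L2 = -/EGFH/- → run E
t=36: L0/L1/L2 = -/EGFH/- → run E
t=37: L0/L1/L2 = -/EGFH/- → run E
t=38: L0/L1/L2 = -/GFH/- → run G
t=39: L0/L1/L2 = -/GFH/- → run G
t=40: L0/L1/L2 = -/GFH/- → run G
t=41: L0/L1/L2 = -/GFH/- → run G
t=42: L0/L1/L2 = -/GFH/- → run G
t=43: L0/L1/L2 = -/FH/- → run F
t=44: L0/L1/L2 = -/FH/- → run F
t=45: L0/L1/L2 = -/FH/- → run F
t=46: L0/L1/L2 = -/H/- → run H
t=47: L0/L1/L2 = -/H/- → run H
t=48: (idle)
t=49: (idle)

context switches = 15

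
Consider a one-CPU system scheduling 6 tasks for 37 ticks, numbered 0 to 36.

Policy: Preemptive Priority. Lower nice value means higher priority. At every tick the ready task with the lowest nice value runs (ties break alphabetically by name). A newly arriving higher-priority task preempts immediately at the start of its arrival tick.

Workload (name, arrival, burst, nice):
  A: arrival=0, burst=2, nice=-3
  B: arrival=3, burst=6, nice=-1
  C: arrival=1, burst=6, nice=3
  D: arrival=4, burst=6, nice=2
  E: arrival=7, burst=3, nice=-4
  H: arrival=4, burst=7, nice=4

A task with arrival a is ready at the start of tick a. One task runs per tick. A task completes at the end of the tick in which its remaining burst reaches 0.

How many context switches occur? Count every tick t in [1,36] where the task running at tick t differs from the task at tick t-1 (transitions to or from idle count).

t=0: ready={A} → run A
t=1: ready={A,C} → run A
t=2: ready={C} → run C
t=3: ready={B,C} → run B
t=4: ready={B,C,D,H} → run B
t=5: ready={B,C,D,H} → run B
t=6: ready={B,C,D,H} → run B
t=7: ready={B,C,D,E,H} → run E
t=8: ready={B,C,D,E,H} → run E
t=9: ready={B,C,D,E,H} → run E
t=10: ready={B,C,D,H} → run B
t=11: ready={B,C,D,H} → run B
t=12: ready={C,D,H} → run D
t=13: ready={C,D,H} → run D
t=14: ready={C,D,H} → run D
t=15: ready={C,D,H} → run D
t=16: ready={C,D,H} → run D
t=17: ready={C,D,H} → run D
t=18: ready={C,H} → run C
t=19: ready={C,H} → run C
t=20: ready={C,H} → run C
t=21: ready={C,H} → run C
t=22: ready={C,H} → run C
t=23: ready={H} → run H
t=24: ready={H} → run H
t=25: ready={H} → run H
t=26: ready={H} → run H
t=27: ready={H} → run H
t=28: ready={H} → run H
t=29: ready={H} → run H
t=30: (idle)
t=31: (idle)
t=32: (idle)
t=33: (idle)
t=34: (idle)
t=35: (idle)
t=36: (idle)

context switches = 8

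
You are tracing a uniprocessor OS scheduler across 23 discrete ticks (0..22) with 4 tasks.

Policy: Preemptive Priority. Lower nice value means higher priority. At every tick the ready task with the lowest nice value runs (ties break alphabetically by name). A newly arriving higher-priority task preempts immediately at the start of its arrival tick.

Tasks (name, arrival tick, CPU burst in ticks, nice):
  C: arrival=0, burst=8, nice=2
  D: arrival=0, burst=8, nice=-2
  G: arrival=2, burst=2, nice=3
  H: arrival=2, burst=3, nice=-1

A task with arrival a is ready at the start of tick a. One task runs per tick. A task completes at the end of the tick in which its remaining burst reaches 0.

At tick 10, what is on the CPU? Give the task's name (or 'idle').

running at tick 10 = H

t=0: ready={C,D} → run D
t=1: ready={C,D} → run D
t=2: ready={C,D,G,H} → run D
t=3: ready={C,D,G,H} → run D
t=4: ready={C,D,G,H} → run D
t=5: ready={C,D,G,H} → run D
t=6: ready={C,D,G,H} → run D
t=7: ready={C,D,G,H} → run D
t=8: ready={C,G,H} → run H
t=9: ready={C,G,H} → run H
t=10: ready={C,G,H} → run H
t=11: ready={C,G} → run C
t=12: ready={C,G} → run C
t=13: ready={C,G} → run C
t=14: ready={C,G} → run C
t=15: ready={C,G} → run C
t=16: ready={C,G} → run C
t=17: ready={C,G} → run C
t=18: ready={C,G} → run C
t=19: ready={G} → run G
t=20: ready={G} → run G
t=21: (idle)
t=22: (idle)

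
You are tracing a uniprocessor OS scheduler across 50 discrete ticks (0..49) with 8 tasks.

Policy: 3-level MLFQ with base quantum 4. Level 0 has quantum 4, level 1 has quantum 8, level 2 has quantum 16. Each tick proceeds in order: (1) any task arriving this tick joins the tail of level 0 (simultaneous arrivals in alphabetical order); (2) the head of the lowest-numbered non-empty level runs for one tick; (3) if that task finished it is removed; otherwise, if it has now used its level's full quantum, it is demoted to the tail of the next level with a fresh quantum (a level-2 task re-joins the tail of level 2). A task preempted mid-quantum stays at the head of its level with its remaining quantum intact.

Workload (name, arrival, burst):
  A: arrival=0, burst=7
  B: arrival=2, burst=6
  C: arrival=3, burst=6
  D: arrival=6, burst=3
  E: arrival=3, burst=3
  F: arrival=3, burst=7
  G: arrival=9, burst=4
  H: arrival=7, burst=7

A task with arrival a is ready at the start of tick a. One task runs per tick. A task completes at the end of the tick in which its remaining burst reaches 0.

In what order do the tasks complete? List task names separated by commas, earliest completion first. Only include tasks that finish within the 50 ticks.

t=0: L0/L1/L2 = A/-/- → run A
t=1: L0/L1/L2 = A/-/- → run A
t=2: L0/L1/L2 = AB/-/- → run A
t=3: L0/L1/L2 = ABCEF/-/- → run A
t=4: L0/L1/L2 = BCEF/A/- → run B
t=5: L0/L1/L2 = BCEF/A/- → run B
t=6: L0/L1/L2 = BCEFD/A/- → run B
t=7: L0/L1/L2 = BCEFDH/A/- → run B
t=8: L0/L1/L2 = CEFDH/AB/- → run C
t=9: L0/L1/L2 = CEFDHG/AB/- → run C
t=10: L0/L1/L2 = CEFDHG/AB/- → run C
t=11: L0/L1/L2 = CEFDHG/AB/- → run C
t=12: L0/L1/L2 = EFDHG/ABC/- → run E
t=13: L0/L1/L2 = EFDHG/ABC/- → run E
t=14: L0/L1/L2 = EFDHG/ABC/- → run E
t=15: L0/L1/L2 = FDHG/ABC/- → run F
t=16: L0/L1/L2 = FDHG/ABC/- → run F
t=17: L0/L1/L2 = FDHG/ABC/- → run F
t=18: L0/L1/L2 = FDHG/ABC/- → run F
t=19: L0/L1/L2 = DHG/ABCF/- → run D
t=20: L0/L1/L2 = DHG/ABCF/- → run D
t=21: L0/L1/L2 = DHG/ABCF/- → run D
t=22: L0/L1/L2 = HG/ABCF/- → run H
t=23: L0/L1/L2 = HG/ABCF/- → run H
t=24: L0/L1/L2 = HG/ABCF/- → run H
t=25: L0/L1/L2 = HG/ABCF/- → run H
t=26: L0/L1/L2 = G/ABCFH/- → run G
t=27: L0/L1/L2 = G/ABCFH/- → run G
t=28: L0/L1/L2 = G/ABCFH/- → run G
t=29: L0/L1/L2 = G/ABCFH/- → run G
t=30: L0/L1/L2 = -/ABCFH/- → run A
t=31: L0/L1/L2 = -/ABCFH/- → run A
t=32: L0/L1/L2 = -/ABCFH/- → run A
t=33: L0/L1/L2 = -/BCFH/- → run B
t=34: L0/L1/L2 = -/BCFH/- → run B
t=35: L0/L1/L2 = -/CFH/- → run C
t=36: L0/L1/L2 = -/CFH/- → run C
t=37: L0/L1/L2 = -/FH/- → run F
t=38: L0/L1/L2 = -/FH/- → run F
t=39: L0/L1/L2 = -/FH/- → run F
t=40: L0/L1/L2 = -/H/- → run H
t=41: L0/L1/L2 = -/H/- → run H
t=42: L0/L1/L2 = -/H/- → run H
t=43: (idle)
t=44: (idle)
t=45: (idle)
t=46: (idle)
t=47: (idle)
t=48: (idle)
t=49: (idle)

completion order = E, D, G, A, B, C, F, H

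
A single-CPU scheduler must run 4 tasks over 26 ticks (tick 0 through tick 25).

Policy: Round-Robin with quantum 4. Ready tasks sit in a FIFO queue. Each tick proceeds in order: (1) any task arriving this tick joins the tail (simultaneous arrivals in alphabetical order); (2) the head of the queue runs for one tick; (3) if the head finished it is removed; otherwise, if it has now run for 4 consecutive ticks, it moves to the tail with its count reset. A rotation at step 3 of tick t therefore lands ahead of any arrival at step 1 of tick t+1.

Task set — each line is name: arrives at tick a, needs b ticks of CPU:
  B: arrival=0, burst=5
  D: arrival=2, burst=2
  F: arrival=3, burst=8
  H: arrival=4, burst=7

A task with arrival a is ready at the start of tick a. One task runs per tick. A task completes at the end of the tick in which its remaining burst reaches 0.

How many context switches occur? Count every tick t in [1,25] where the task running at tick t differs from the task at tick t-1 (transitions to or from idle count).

context switches = 7

t=0: queue=[B] q_used=0 → run B
t=1: queue=[B] q_used=1 → run B
t=2: queue=[B,D] q_used=2 → run B
t=3: queue=[B,D,F] q_used=3 → run B
t=4: queue=[D,F,B,H] q_used=0 → run D
t=5: queue=[D,F,B,H] q_used=1 → run D
t=6: queue=[F,B,H] q_used=0 → run F
t=7: queue=[F,B,H] q_used=1 → run F
t=8: queue=[F,B,H] q_used=2 → run F
t=9: queue=[F,B,H] q_used=3 → run F
t=10: queue=[B,H,F] q_used=0 → run B
t=11: queue=[H,F] q_used=0 → run H
t=12: queue=[H,F] q_used=1 → run H
t=13: queue=[H,F] q_used=2 → run H
t=14: queue=[H,F] q_used=3 → run H
t=15: queue=[F,H] q_used=0 → run F
t=16: queue=[F,H] q_used=1 → run F
t=17: queue=[F,H] q_used=2 → run F
t=18: queue=[F,H] q_used=3 → run F
t=19: queue=[H] q_used=0 → run H
t=20: queue=[H] q_used=1 → run H
t=21: queue=[H] q_used=2 → run H
t=22: (idle)
t=23: (idle)
t=24: (idle)
t=25: (idle)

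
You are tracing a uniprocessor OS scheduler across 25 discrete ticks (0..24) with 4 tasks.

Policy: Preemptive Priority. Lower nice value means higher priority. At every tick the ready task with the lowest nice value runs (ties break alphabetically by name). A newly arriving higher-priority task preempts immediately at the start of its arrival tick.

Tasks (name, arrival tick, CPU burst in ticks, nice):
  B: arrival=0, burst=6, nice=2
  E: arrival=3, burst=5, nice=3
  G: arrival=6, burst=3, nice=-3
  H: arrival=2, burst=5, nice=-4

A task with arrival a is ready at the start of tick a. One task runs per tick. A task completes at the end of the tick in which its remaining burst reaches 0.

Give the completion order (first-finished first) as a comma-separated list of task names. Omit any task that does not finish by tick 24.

t=0: ready={B} → run B
t=1: ready={B} → run B
t=2: ready={B,H} → run H
t=3: ready={B,E,H} → run H
t=4: ready={B,E,H} → run H
t=5: ready={B,E,H} → run H
t=6: ready={B,E,G,H} → run H
t=7: ready={B,E,G} → run G
t=8: ready={B,E,G} → run G
t=9: ready={B,E,G} → run G
t=10: ready={B,E} → run B
t=11: ready={B,E} → run B
t=12: ready={B,E} → run B
t=13: ready={B,E} → run B
t=14: ready={E} → run E
t=15: ready={E} → run E
t=16: ready={E} → run E
t=17: ready={E} → run E
t=18: ready={E} → run E
t=19: (idle)
t=20: (idle)
t=21: (idle)
t=22: (idle)
t=23: (idle)
t=24: (idle)

completion order = H, G, B, E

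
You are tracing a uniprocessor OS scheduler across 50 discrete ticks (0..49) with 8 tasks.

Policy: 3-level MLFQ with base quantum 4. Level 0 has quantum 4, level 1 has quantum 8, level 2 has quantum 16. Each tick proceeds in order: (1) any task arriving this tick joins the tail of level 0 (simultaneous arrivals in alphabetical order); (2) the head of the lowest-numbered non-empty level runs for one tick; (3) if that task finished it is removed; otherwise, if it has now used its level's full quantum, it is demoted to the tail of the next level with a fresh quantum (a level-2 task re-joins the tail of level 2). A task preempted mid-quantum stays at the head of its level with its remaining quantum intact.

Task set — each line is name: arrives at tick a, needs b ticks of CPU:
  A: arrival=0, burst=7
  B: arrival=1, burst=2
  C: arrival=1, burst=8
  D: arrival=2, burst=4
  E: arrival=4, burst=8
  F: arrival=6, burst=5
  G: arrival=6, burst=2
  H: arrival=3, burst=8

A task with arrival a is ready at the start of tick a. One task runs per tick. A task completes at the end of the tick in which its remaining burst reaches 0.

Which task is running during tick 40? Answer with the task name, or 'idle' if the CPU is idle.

t=0: L0/L1/L2 = A/-/- → run A
t=1: L0/L1/L2 = ABC/-/- → run A
t=2: L0/L1/L2 = ABCD/-/- → run A
t=3: L0/L1/L2 = ABCDH/-/- → run A
t=4: L0/L1/L2 = BCDHE/A/- → run B
t=5: L0/L1/L2 = BCDHE/A/- → run B
t=6: L0/L1/L2 = CDHEFG/A/- → run C
t=7: L0/L1/L2 = CDHEFG/A/- → run C
t=8: L0/L1/L2 = CDHEFG/A/- → run C
t=9: L0/L1/L2 = CDHEFG/A/- → run C
t=10: L0/L1/L2 = DHEFG/AC/- → run D
t=11: L0/L1/L2 = DHEFG/AC/- → run D
t=12: L0/L1/L2 = DHEFG/AC/- → run D
t=13: L0/L1/L2 = DHEFG/AC/- → run D
t=14: L0/L1/L2 = HEFG/AC/- → run H
t=15: L0/L1/L2 = HEFG/AC/- → run H
t=16: L0/L1/L2 = HEFG/AC/- → run H
t=17: L0/L1/L2 = HEFG/AC/- → run H
t=18: L0/L1/L2 = EFG/ACH/- → run E
t=19: L0/L1/L2 = EFG/ACH/- → run E
t=20: L0/L1/L2 = EFG/ACH/- → run E
t=21: L0/L1/L2 = EFG/ACH/- → run E
t=22: L0/L1/L2 = FG/ACHE/- → run F
t=23: L0/L1/L2 = FG/ACHE/- → run F
t=24: L0/L1/L2 = FG/ACHE/- → run F
t=25: L0/L1/L2 = FG/ACHE/- → run F
t=26: L0/L1/L2 = G/ACHEF/- → run G
t=27: L0/L1/L2 = G/ACHEF/- → run G
t=28: L0/L1/L2 = -/ACHEF/- → run A
t=29: L0/L1/L2 = -/ACHEF/- → run A
t=30: L0/L1/L2 = -/ACHEF/- → run A
t=31: L0/L1/L2 = -/CHEF/- → run C
t=32: L0/L1/L2 = -/CHEF/- → run C
t=33: L0/L1/L2 = -/CHEF/- → run C
t=34: L0/L1/L2 = -/CHEF/- → run C
t=35: L0/L1/L2 = -/HEF/- → run H
t=36: L0/L1/L2 = -/HEF/- → run H
t=37: L0/L1/L2 = -/HEF/- → run H
t=38: L0/L1/L2 = -/HEF/- → run H
t=39: L0/L1/L2 = -/EF/- → run E
t=40: L0/L1/L2 = -/EF/- → run E
t=41: L0/L1/L2 = -/EF/- → run E
t=42: L0/L1/L2 = -/EF/- → run E
t=43: L0/L1/L2 = -/F/- → run F
t=44: (idle)
t=45: (idle)
t=46: (idle)
t=47: (idle)
t=48: (idle)
t=49: (idle)

running at tick 40 = E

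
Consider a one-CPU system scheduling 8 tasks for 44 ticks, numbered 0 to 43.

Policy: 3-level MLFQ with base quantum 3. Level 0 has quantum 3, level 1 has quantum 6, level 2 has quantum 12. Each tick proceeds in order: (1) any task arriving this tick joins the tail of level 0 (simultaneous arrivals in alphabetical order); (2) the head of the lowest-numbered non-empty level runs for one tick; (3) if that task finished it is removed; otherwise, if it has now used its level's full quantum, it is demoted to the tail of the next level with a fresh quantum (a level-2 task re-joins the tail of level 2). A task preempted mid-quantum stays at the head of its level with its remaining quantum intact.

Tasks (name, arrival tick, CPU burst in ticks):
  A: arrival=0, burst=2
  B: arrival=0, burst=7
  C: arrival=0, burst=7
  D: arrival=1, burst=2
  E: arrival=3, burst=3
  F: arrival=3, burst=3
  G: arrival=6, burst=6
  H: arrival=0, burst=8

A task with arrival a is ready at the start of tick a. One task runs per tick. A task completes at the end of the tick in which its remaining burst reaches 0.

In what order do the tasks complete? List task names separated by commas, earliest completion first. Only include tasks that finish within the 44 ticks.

t=0: L0/L1/L2 = ABCH/-/- → run A
t=1: L0/L1/L2 = ABCHD/-/- → run A
t=2: L0/L1/L2 = BCHD/-/- → run B
t=3: L0/L1/L2 = BCHDEF/-/- → run B
t=4: L0/L1/L2 = BCHDEF/-/- → run B
t=5: L0/L1/L2 = CHDEF/B/- → run C
t=6: L0/L1/L2 = CHDEFG/B/- → run C
t=7: L0/L1/L2 = CHDEFG/B/- → run C
t=8: L0/L1/L2 = HDEFG/BC/- → run H
t=9: L0/L1/L2 = HDEFG/BC/- → run H
t=10: L0/L1/L2 = HDEFG/BC/- → run H
t=11: L0/L1/L2 = DEFG/BCH/- → run D
t=12: L0/L1/L2 = DEFG/BCH/- → run D
t=13: L0/L1/L2 = EFG/BCH/- → run E
t=14: L0/L1/L2 = EFG/BCH/- → run E
t=15: L0/L1/L2 = EFG/BCH/- → run E
t=16: L0/L1/L2 = FG/BCH/- → run F
t=17: L0/L1/L2 = FG/BCH/- → run F
t=18: L0/L1/L2 = FG/BCH/- → run F
t=19: L0/L1/L2 = G/BCH/- → run G
t=20: L0/L1/L2 = G/BCH/- → run G
t=21: L0/L1/L2 = G/BCH/- → run G
t=22: L0/L1/L2 = -/BCHG/- → run B
t=23: L0/L1/L2 = -/BCHG/- → run B
t=24: L0/L1/L2 = -/BCHG/- → run B
t=25: L0/L1/L2 = -/BCHG/- → run B
t=26: L0/L1/L2 = -/CHG/- → run C
t=27: L0/L1/L2 = -/CHG/- → run C
t=28: L0/L1/L2 = -/CHG/- → run C
t=29: L0/L1/L2 = -/CHG/- → run C
t=30: L0/L1/L2 = -/HG/- → run H
t=31: L0/L1/L2 = -/HG/- → run H
t=32: L0/L1/L2 = -/HG/- → run H
t=33: L0/L1/L2 = -/HG/- → run H
t=34: L0/L1/L2 = -/HG/- → run H
t=35: L0/L1/L2 = -/G/- → run G
t=36: L0/L1/L2 = -/G/- → run G
t=37: L0/L1/L2 = -/G/- → run G
t=38: (idle)
t=39: (idle)
t=40: (idle)
t=41: (idle)
t=42: (idle)
t=43: (idle)

completion order = A, D, E, F, B, C, H, G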